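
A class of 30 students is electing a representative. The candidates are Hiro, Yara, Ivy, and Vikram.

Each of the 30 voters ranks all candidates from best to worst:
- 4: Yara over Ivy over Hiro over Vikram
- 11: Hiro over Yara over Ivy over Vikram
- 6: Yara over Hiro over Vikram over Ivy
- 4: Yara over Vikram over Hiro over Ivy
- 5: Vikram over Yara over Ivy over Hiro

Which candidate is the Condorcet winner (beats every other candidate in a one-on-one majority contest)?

Yara

Yara vs Hiro: 19–11
Yara vs Ivy: 30–0
Yara vs Vikram: 25–5
Yara beats every other candidate.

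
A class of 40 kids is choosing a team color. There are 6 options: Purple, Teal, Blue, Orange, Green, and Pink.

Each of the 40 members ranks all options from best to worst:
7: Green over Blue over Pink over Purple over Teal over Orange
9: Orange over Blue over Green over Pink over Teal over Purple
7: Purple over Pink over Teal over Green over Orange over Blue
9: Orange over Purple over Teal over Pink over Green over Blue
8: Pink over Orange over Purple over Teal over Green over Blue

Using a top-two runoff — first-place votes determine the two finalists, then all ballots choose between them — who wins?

Pink

Round 1 first-place votes: Purple 7, Teal 0, Blue 0, Orange 18, Green 7, Pink 8. Orange and Pink advance.
Runoff: Orange is ranked above Pink on 18 ballots, Pink above Orange on 22.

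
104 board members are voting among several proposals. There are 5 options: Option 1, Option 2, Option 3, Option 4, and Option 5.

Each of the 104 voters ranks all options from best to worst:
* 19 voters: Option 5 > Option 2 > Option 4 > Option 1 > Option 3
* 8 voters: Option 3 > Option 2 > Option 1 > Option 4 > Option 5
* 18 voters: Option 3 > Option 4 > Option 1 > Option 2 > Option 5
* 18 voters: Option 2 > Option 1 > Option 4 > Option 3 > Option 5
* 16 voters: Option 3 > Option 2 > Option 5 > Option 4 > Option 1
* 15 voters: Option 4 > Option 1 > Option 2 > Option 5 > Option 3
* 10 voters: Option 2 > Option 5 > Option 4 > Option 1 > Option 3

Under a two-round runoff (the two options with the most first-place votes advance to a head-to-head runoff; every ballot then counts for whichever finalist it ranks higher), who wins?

Round 1 first-place votes: Option 1 0, Option 2 28, Option 3 42, Option 4 15, Option 5 19. Option 3 and Option 2 advance.
Runoff: Option 3 is ranked above Option 2 on 42 ballots, Option 2 above Option 3 on 62.

Option 2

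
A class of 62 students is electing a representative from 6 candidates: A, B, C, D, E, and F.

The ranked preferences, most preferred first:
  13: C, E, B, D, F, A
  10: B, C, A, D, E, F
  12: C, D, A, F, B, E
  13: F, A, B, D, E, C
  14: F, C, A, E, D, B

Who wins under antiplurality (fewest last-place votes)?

D

Last-place votes: A 13, B 14, C 13, D 0, E 12, F 10.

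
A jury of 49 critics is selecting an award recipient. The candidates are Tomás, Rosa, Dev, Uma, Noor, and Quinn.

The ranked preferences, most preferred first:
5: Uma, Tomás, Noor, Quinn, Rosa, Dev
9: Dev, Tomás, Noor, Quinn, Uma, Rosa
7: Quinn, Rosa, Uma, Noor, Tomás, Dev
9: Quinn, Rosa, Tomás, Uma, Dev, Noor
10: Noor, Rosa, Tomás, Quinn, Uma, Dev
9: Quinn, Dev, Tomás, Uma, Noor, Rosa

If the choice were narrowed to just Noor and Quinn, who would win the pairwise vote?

Quinn

Noor is ranked above Quinn on 24 ballots; Quinn above Noor on 25.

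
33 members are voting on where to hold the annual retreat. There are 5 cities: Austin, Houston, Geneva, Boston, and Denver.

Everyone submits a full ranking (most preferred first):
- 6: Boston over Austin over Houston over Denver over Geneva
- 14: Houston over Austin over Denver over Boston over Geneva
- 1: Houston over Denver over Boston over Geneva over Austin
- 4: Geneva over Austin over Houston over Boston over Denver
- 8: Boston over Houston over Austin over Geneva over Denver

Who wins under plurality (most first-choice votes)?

Houston

First-place votes: Austin 0, Houston 15, Geneva 4, Boston 14, Denver 0.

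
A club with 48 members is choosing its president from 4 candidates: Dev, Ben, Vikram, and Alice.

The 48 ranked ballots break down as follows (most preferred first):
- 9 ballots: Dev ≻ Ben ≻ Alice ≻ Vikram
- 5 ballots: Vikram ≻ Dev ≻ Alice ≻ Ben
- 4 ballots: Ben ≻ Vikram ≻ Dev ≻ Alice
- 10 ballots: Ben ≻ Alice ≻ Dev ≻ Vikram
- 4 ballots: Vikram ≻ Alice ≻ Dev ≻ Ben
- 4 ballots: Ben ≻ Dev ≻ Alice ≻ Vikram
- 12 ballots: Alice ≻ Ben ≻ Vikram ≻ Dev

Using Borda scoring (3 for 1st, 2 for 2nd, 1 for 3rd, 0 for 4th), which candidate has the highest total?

Dev: 9×3 + 5×2 + 4×1 + 10×1 + 4×1 + 4×2 + 12×0 = 63
Ben: 9×2 + 5×0 + 4×3 + 10×3 + 4×0 + 4×3 + 12×2 = 96
Vikram: 9×0 + 5×3 + 4×2 + 10×0 + 4×3 + 4×0 + 12×1 = 47
Alice: 9×1 + 5×1 + 4×0 + 10×2 + 4×2 + 4×1 + 12×3 = 82

Ben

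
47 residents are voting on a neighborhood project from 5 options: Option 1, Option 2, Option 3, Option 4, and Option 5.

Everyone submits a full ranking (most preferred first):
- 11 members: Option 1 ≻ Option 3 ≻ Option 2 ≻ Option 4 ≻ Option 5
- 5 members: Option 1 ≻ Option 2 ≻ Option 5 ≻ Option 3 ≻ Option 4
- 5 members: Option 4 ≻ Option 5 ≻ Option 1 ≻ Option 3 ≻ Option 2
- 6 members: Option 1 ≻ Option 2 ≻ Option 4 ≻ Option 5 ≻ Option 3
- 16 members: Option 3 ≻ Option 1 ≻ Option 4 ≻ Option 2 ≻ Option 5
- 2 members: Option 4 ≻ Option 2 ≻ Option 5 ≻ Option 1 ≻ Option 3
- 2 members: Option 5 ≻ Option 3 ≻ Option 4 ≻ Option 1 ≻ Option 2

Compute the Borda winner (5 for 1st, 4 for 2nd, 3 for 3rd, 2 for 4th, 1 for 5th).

Option 1: 11×5 + 5×5 + 5×3 + 6×5 + 16×4 + 2×2 + 2×2 = 197
Option 2: 11×3 + 5×4 + 5×1 + 6×4 + 16×2 + 2×4 + 2×1 = 124
Option 3: 11×4 + 5×2 + 5×2 + 6×1 + 16×5 + 2×1 + 2×4 = 160
Option 4: 11×2 + 5×1 + 5×5 + 6×3 + 16×3 + 2×5 + 2×3 = 134
Option 5: 11×1 + 5×3 + 5×4 + 6×2 + 16×1 + 2×3 + 2×5 = 90

Option 1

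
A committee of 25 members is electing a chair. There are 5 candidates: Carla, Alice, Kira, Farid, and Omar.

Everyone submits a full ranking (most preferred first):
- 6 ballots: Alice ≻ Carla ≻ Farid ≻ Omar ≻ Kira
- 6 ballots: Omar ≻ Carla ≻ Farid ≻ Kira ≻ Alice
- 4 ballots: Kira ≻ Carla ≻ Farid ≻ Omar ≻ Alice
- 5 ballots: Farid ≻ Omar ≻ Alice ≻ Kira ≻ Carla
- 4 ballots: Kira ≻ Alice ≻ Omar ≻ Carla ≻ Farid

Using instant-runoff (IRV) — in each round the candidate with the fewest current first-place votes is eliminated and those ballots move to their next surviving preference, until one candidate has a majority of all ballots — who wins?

Omar

Round 1: Carla 0, Alice 6, Kira 8, Farid 5, Omar 6. Carla eliminated.
Round 2: Alice 6, Kira 8, Farid 5, Omar 6. Farid eliminated.
Round 3: Alice 6, Kira 8, Omar 11. Alice eliminated.
Round 4: Kira 8, Omar 17. Omar has a majority (≥13).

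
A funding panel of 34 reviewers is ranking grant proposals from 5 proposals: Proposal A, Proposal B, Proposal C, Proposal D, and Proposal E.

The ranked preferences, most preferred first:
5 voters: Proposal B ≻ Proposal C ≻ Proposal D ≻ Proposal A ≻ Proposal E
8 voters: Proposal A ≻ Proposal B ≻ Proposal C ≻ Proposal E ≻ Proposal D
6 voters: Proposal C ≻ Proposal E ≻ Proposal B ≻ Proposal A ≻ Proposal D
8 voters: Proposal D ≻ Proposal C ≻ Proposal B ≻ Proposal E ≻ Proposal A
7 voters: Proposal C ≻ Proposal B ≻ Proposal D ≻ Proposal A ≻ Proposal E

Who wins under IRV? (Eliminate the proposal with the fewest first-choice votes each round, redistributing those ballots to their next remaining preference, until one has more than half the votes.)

Proposal C

Round 1: Proposal A 8, Proposal B 5, Proposal C 13, Proposal D 8, Proposal E 0. Proposal E eliminated.
Round 2: Proposal A 8, Proposal B 5, Proposal C 13, Proposal D 8. Proposal B eliminated.
Round 3: Proposal A 8, Proposal C 18, Proposal D 8. Proposal C has a majority (≥18).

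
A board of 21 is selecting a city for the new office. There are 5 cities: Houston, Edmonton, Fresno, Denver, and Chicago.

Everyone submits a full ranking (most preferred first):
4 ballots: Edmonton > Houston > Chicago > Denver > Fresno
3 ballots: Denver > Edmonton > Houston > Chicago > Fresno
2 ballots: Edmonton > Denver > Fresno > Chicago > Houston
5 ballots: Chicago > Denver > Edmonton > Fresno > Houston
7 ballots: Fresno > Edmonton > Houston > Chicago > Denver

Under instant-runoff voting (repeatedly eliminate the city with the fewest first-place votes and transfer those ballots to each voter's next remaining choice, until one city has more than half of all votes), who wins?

Round 1: Houston 0, Edmonton 6, Fresno 7, Denver 3, Chicago 5. Houston eliminated.
Round 2: Edmonton 6, Fresno 7, Denver 3, Chicago 5. Denver eliminated.
Round 3: Edmonton 9, Fresno 7, Chicago 5. Chicago eliminated.
Round 4: Edmonton 14, Fresno 7. Edmonton has a majority (≥11).

Edmonton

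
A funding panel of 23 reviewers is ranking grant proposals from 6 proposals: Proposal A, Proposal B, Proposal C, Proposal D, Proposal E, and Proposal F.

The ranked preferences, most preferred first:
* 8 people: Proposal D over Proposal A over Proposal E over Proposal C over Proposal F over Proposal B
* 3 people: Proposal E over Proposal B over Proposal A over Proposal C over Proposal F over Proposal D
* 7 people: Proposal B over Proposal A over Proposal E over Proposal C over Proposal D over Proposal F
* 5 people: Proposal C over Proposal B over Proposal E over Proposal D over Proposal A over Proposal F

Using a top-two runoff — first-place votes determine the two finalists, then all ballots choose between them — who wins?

Round 1 first-place votes: Proposal A 0, Proposal B 7, Proposal C 5, Proposal D 8, Proposal E 3, Proposal F 0. Proposal D and Proposal B advance.
Runoff: Proposal D is ranked above Proposal B on 8 ballots, Proposal B above Proposal D on 15.

Proposal B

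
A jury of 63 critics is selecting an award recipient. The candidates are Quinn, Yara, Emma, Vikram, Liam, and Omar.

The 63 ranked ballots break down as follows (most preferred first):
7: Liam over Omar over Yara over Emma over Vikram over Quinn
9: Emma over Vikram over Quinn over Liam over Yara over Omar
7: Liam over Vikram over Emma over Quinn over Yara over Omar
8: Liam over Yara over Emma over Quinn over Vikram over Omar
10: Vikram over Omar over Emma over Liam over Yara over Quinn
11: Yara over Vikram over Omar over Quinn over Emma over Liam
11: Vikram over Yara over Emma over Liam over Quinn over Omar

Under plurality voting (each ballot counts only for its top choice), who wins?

Liam

First-place votes: Quinn 0, Yara 11, Emma 9, Vikram 21, Liam 22, Omar 0.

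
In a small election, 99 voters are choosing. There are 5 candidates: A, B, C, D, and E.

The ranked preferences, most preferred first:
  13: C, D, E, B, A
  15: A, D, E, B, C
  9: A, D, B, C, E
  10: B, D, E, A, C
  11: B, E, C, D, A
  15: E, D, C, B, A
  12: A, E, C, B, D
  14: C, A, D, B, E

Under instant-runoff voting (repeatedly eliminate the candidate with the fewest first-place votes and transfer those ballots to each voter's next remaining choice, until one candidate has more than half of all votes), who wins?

Round 1: A 36, B 21, C 27, D 0, E 15. D eliminated.
Round 2: A 36, B 21, C 27, E 15. E eliminated.
Round 3: A 36, B 21, C 42. B eliminated.
Round 4: A 46, C 53. C has a majority (≥50).

C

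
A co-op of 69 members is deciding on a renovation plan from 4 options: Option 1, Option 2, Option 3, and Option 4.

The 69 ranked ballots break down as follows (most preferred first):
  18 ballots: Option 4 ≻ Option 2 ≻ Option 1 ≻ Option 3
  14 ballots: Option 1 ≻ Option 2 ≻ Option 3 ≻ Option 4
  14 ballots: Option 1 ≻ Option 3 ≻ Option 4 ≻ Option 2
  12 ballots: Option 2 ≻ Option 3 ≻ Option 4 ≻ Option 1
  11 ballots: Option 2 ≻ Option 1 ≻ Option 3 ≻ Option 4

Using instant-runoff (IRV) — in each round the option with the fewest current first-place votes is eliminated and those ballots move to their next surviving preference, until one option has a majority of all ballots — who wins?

Option 2

Round 1: Option 1 28, Option 2 23, Option 3 0, Option 4 18. Option 3 eliminated.
Round 2: Option 1 28, Option 2 23, Option 4 18. Option 4 eliminated.
Round 3: Option 1 28, Option 2 41. Option 2 has a majority (≥35).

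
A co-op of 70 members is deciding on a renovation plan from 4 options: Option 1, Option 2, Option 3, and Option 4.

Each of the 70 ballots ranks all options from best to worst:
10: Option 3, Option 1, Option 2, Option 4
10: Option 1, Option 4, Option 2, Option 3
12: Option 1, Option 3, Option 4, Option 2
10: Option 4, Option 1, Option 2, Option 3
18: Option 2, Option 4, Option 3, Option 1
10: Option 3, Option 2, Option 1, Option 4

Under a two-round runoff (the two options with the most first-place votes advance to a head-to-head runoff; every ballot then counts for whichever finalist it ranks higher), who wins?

Round 1 first-place votes: Option 1 22, Option 2 18, Option 3 20, Option 4 10. Option 1 and Option 3 advance.
Runoff: Option 1 is ranked above Option 3 on 32 ballots, Option 3 above Option 1 on 38.

Option 3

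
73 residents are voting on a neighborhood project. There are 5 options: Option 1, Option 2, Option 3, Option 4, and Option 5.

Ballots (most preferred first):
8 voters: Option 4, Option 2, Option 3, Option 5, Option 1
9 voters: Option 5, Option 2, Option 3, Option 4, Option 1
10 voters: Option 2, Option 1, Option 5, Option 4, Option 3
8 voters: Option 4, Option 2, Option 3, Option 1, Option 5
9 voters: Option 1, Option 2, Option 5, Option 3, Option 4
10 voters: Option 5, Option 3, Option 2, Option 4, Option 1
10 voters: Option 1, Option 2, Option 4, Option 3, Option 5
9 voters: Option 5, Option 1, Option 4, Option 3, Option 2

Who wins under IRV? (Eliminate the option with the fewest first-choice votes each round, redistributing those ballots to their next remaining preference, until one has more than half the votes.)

Option 1

Round 1: Option 1 19, Option 2 10, Option 3 0, Option 4 16, Option 5 28. Option 3 eliminated.
Round 2: Option 1 19, Option 2 10, Option 4 16, Option 5 28. Option 2 eliminated.
Round 3: Option 1 29, Option 4 16, Option 5 28. Option 4 eliminated.
Round 4: Option 1 37, Option 5 36. Option 1 has a majority (≥37).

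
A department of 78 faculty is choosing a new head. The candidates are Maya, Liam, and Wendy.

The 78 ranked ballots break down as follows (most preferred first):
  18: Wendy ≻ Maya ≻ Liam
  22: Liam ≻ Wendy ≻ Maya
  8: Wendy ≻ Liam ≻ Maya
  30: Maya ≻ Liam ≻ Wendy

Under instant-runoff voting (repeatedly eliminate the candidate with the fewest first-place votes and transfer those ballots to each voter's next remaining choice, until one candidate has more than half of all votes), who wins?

Wendy

Round 1: Maya 30, Liam 22, Wendy 26. Liam eliminated.
Round 2: Maya 30, Wendy 48. Wendy has a majority (≥40).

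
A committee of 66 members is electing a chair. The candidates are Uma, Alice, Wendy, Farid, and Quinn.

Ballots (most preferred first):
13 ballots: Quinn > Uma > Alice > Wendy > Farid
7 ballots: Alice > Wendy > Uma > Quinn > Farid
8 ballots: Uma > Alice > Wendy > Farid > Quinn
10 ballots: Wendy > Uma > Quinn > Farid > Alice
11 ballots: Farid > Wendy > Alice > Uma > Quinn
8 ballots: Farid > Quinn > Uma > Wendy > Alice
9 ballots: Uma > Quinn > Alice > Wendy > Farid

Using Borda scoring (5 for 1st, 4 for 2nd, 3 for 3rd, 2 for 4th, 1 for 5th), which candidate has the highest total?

Uma: 13×4 + 7×3 + 8×5 + 10×4 + 11×2 + 8×3 + 9×5 = 244
Alice: 13×3 + 7×5 + 8×4 + 10×1 + 11×3 + 8×1 + 9×3 = 184
Wendy: 13×2 + 7×4 + 8×3 + 10×5 + 11×4 + 8×2 + 9×2 = 206
Farid: 13×1 + 7×1 + 8×2 + 10×2 + 11×5 + 8×5 + 9×1 = 160
Quinn: 13×5 + 7×2 + 8×1 + 10×3 + 11×1 + 8×4 + 9×4 = 196

Uma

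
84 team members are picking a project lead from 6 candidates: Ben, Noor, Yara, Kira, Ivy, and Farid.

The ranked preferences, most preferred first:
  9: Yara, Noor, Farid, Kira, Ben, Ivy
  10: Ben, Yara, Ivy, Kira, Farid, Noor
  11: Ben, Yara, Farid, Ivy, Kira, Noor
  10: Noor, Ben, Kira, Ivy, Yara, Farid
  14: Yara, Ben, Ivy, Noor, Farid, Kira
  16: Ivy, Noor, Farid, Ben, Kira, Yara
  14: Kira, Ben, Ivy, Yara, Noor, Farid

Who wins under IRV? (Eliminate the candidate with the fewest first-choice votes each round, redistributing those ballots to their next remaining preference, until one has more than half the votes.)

Round 1: Ben 21, Noor 10, Yara 23, Kira 14, Ivy 16, Farid 0. Farid eliminated.
Round 2: Ben 21, Noor 10, Yara 23, Kira 14, Ivy 16. Noor eliminated.
Round 3: Ben 31, Yara 23, Kira 14, Ivy 16. Kira eliminated.
Round 4: Ben 45, Yara 23, Ivy 16. Ben has a majority (≥43).

Ben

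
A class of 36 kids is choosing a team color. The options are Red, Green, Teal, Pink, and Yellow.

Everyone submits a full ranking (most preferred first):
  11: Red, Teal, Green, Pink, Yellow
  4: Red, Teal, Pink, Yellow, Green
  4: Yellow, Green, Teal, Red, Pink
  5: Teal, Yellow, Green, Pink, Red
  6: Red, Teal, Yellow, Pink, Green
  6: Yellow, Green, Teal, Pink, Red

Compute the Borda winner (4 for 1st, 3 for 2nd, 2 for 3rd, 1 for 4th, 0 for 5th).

Teal

Red: 11×4 + 4×4 + 4×1 + 5×0 + 6×4 + 6×0 = 88
Green: 11×2 + 4×0 + 4×3 + 5×2 + 6×0 + 6×3 = 62
Teal: 11×3 + 4×3 + 4×2 + 5×4 + 6×3 + 6×2 = 103
Pink: 11×1 + 4×2 + 4×0 + 5×1 + 6×1 + 6×1 = 36
Yellow: 11×0 + 4×1 + 4×4 + 5×3 + 6×2 + 6×4 = 71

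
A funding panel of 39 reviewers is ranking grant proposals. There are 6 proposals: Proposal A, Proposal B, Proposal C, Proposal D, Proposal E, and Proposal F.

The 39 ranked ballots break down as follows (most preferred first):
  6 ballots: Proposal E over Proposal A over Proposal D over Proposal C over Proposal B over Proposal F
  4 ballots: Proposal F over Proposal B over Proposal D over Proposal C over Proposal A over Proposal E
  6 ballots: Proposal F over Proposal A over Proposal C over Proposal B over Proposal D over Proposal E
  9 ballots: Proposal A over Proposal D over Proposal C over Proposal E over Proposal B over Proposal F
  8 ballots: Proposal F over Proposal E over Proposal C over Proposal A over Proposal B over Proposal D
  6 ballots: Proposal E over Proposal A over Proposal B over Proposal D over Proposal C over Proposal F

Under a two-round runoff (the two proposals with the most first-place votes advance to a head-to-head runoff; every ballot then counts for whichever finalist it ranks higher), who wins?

Proposal E

Round 1 first-place votes: Proposal A 9, Proposal B 0, Proposal C 0, Proposal D 0, Proposal E 12, Proposal F 18. Proposal F and Proposal E advance.
Runoff: Proposal F is ranked above Proposal E on 18 ballots, Proposal E above Proposal F on 21.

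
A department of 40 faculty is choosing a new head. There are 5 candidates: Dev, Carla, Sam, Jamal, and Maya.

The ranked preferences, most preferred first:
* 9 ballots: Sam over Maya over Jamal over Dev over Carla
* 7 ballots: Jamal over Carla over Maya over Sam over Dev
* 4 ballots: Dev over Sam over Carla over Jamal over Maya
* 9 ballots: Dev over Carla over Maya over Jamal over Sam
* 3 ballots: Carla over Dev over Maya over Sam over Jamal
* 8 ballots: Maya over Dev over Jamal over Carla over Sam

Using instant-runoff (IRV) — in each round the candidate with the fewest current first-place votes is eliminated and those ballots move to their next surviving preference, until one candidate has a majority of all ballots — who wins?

Round 1: Dev 13, Carla 3, Sam 9, Jamal 7, Maya 8. Carla eliminated.
Round 2: Dev 16, Sam 9, Jamal 7, Maya 8. Jamal eliminated.
Round 3: Dev 16, Sam 9, Maya 15. Sam eliminated.
Round 4: Dev 16, Maya 24. Maya has a majority (≥21).

Maya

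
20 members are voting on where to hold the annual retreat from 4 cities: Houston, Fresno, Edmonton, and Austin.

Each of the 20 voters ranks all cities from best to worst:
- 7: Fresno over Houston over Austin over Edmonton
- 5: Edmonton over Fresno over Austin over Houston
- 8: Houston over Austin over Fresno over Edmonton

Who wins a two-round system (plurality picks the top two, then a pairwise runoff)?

Fresno

Round 1 first-place votes: Houston 8, Fresno 7, Edmonton 5, Austin 0. Houston and Fresno advance.
Runoff: Houston is ranked above Fresno on 8 ballots, Fresno above Houston on 12.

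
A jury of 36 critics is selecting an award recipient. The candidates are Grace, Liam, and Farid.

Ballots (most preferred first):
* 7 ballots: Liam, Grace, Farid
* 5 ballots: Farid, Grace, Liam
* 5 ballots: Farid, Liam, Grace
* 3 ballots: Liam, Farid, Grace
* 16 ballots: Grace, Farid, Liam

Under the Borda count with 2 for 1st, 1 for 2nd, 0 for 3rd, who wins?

Grace: 7×1 + 5×1 + 5×0 + 3×0 + 16×2 = 44
Liam: 7×2 + 5×0 + 5×1 + 3×2 + 16×0 = 25
Farid: 7×0 + 5×2 + 5×2 + 3×1 + 16×1 = 39

Grace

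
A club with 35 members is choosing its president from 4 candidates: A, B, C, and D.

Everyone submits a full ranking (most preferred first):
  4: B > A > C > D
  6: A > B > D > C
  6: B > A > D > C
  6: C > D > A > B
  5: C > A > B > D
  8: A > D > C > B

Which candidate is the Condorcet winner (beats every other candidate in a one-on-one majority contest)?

A

A vs B: 25–10
A vs C: 24–11
A vs D: 29–6
A beats every other candidate.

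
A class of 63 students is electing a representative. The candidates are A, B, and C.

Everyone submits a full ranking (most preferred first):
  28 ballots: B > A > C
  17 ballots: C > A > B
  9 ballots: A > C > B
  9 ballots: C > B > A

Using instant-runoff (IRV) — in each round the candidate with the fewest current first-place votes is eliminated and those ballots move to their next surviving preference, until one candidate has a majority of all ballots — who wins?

Round 1: A 9, B 28, C 26. A eliminated.
Round 2: B 28, C 35. C has a majority (≥32).

C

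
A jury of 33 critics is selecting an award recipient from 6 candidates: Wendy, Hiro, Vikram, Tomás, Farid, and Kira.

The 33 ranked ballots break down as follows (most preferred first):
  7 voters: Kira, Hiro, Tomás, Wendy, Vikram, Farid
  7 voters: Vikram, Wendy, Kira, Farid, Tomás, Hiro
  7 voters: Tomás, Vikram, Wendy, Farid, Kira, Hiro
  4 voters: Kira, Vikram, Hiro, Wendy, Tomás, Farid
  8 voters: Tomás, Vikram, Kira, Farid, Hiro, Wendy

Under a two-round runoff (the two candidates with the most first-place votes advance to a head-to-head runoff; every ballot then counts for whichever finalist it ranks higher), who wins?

Round 1 first-place votes: Wendy 0, Hiro 0, Vikram 7, Tomás 15, Farid 0, Kira 11. Tomás and Kira advance.
Runoff: Tomás is ranked above Kira on 15 ballots, Kira above Tomás on 18.

Kira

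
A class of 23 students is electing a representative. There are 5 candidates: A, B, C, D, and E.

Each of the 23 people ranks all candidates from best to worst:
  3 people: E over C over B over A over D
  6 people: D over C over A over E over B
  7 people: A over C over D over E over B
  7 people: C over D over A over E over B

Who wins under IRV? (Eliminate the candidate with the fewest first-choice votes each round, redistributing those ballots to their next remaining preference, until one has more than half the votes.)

Round 1: A 7, B 0, C 7, D 6, E 3. B eliminated.
Round 2: A 7, C 7, D 6, E 3. E eliminated.
Round 3: A 7, C 10, D 6. D eliminated.
Round 4: A 7, C 16. C has a majority (≥12).

C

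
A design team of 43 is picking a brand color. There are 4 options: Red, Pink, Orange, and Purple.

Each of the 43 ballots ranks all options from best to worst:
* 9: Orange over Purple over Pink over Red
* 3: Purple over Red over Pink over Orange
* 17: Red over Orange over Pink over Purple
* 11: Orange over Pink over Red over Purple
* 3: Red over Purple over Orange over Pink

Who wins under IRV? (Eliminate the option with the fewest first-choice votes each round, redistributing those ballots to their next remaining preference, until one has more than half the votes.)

Red

Round 1: Red 20, Pink 0, Orange 20, Purple 3. Pink eliminated.
Round 2: Red 20, Orange 20, Purple 3. Purple eliminated.
Round 3: Red 23, Orange 20. Red has a majority (≥22).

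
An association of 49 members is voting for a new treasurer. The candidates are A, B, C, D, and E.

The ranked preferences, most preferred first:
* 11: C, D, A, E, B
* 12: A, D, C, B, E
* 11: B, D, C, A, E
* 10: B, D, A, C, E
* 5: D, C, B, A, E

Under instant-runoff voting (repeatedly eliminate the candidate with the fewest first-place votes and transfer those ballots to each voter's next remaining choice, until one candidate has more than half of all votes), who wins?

Round 1: A 12, B 21, C 11, D 5, E 0. E eliminated.
Round 2: A 12, B 21, C 11, D 5. D eliminated.
Round 3: A 12, B 21, C 16. A eliminated.
Round 4: B 21, C 28. C has a majority (≥25).

C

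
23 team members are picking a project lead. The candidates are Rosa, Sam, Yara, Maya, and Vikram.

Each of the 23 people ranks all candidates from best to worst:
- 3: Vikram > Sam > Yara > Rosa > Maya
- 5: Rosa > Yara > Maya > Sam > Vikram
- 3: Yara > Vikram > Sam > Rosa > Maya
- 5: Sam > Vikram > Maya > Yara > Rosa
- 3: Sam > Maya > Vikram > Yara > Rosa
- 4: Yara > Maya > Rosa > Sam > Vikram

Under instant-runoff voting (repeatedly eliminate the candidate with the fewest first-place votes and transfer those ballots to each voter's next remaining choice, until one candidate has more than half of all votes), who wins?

Yara

Round 1: Rosa 5, Sam 8, Yara 7, Maya 0, Vikram 3. Maya eliminated.
Round 2: Rosa 5, Sam 8, Yara 7, Vikram 3. Vikram eliminated.
Round 3: Rosa 5, Sam 11, Yara 7. Rosa eliminated.
Round 4: Sam 11, Yara 12. Yara has a majority (≥12).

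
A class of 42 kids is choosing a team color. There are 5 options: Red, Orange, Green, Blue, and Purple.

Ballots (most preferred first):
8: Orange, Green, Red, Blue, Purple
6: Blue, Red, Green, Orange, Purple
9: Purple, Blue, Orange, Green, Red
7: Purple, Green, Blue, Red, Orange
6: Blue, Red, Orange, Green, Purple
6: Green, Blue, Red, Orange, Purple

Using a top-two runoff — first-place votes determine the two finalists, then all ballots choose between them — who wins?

Blue

Round 1 first-place votes: Red 0, Orange 8, Green 6, Blue 12, Purple 16. Purple and Blue advance.
Runoff: Purple is ranked above Blue on 16 ballots, Blue above Purple on 26.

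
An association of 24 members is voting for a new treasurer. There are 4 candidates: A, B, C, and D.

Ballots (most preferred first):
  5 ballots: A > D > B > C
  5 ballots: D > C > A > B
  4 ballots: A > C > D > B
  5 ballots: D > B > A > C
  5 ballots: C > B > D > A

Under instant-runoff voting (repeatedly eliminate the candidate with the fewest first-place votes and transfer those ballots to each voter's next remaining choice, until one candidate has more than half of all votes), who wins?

D

Round 1: A 9, B 0, C 5, D 10. B eliminated.
Round 2: A 9, C 5, D 10. C eliminated.
Round 3: A 9, D 15. D has a majority (≥13).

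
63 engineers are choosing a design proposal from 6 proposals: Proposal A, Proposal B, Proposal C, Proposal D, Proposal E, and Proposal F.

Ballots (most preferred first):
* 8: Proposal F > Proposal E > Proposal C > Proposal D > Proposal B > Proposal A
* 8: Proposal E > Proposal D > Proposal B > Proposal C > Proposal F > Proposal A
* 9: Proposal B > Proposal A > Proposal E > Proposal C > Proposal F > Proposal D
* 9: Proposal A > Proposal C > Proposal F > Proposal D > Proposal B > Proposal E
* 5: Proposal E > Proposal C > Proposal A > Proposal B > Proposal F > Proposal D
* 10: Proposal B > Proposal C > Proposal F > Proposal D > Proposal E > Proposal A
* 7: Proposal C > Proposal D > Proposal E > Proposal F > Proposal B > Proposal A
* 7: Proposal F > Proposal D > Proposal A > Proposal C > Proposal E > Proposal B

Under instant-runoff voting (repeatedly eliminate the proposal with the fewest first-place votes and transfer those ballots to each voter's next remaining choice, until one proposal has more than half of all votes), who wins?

Proposal F

Round 1: Proposal A 9, Proposal B 19, Proposal C 7, Proposal D 0, Proposal E 13, Proposal F 15. Proposal D eliminated.
Round 2: Proposal A 9, Proposal B 19, Proposal C 7, Proposal E 13, Proposal F 15. Proposal C eliminated.
Round 3: Proposal A 9, Proposal B 19, Proposal E 20, Proposal F 15. Proposal A eliminated.
Round 4: Proposal B 19, Proposal E 20, Proposal F 24. Proposal B eliminated.
Round 5: Proposal E 29, Proposal F 34. Proposal F has a majority (≥32).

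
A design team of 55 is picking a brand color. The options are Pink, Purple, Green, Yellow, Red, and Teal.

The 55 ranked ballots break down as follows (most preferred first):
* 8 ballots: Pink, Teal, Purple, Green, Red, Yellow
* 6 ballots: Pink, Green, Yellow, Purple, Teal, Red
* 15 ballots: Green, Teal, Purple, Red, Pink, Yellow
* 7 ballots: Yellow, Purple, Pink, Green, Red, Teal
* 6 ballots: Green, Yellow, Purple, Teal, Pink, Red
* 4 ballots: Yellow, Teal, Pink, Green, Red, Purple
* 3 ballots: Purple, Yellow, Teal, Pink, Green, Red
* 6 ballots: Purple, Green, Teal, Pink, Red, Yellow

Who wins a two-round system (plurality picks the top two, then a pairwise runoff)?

Round 1 first-place votes: Pink 14, Purple 9, Green 21, Yellow 11, Red 0, Teal 0. Green and Pink advance.
Runoff: Green is ranked above Pink on 27 ballots, Pink above Green on 28.

Pink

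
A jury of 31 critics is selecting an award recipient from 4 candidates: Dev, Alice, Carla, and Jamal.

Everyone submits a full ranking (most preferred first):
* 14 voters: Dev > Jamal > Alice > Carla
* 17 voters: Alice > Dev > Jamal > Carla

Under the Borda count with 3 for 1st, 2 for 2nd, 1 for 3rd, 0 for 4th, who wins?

Dev

Dev: 14×3 + 17×2 = 76
Alice: 14×1 + 17×3 = 65
Carla: 14×0 + 17×0 = 0
Jamal: 14×2 + 17×1 = 45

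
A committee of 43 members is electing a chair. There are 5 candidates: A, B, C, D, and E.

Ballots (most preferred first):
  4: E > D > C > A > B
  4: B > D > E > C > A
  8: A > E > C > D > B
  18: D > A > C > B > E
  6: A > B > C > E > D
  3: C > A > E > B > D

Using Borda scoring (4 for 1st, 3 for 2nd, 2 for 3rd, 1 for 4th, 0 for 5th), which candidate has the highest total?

A: 4×1 + 4×0 + 8×4 + 18×3 + 6×4 + 3×3 = 123
B: 4×0 + 4×4 + 8×0 + 18×1 + 6×3 + 3×1 = 55
C: 4×2 + 4×1 + 8×2 + 18×2 + 6×2 + 3×4 = 88
D: 4×3 + 4×3 + 8×1 + 18×4 + 6×0 + 3×0 = 104
E: 4×4 + 4×2 + 8×3 + 18×0 + 6×1 + 3×2 = 60

A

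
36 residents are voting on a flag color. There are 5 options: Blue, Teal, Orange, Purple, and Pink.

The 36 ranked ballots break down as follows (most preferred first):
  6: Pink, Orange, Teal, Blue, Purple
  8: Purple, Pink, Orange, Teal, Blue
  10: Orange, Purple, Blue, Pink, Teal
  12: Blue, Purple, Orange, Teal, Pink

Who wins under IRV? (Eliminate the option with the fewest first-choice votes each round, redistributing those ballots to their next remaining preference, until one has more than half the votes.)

Orange

Round 1: Blue 12, Teal 0, Orange 10, Purple 8, Pink 6. Teal eliminated.
Round 2: Blue 12, Orange 10, Purple 8, Pink 6. Pink eliminated.
Round 3: Blue 12, Orange 16, Purple 8. Purple eliminated.
Round 4: Blue 12, Orange 24. Orange has a majority (≥19).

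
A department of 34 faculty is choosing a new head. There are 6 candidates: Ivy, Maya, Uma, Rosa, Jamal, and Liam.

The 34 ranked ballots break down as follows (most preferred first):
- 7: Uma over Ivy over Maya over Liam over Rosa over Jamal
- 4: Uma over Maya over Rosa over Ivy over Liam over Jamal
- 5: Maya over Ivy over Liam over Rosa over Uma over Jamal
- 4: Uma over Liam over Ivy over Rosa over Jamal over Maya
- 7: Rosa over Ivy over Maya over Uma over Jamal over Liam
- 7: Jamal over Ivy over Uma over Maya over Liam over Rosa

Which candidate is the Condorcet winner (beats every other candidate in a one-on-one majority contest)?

Ivy vs Maya: 25–9
Ivy vs Uma: 19–15
Ivy vs Rosa: 23–11
Ivy vs Jamal: 27–7
Ivy vs Liam: 30–4
Ivy beats every other candidate.

Ivy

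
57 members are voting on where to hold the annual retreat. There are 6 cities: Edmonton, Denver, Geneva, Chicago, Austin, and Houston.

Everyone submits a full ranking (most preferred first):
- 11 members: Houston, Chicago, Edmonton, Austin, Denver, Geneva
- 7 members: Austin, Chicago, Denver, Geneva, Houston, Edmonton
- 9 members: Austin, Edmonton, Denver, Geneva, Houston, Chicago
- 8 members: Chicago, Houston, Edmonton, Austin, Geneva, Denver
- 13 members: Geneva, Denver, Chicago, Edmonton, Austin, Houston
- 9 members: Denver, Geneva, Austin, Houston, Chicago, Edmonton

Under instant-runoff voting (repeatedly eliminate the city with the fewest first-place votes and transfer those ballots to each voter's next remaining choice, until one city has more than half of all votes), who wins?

Geneva

Round 1: Edmonton 0, Denver 9, Geneva 13, Chicago 8, Austin 16, Houston 11. Edmonton eliminated.
Round 2: Denver 9, Geneva 13, Chicago 8, Austin 16, Houston 11. Chicago eliminated.
Round 3: Denver 9, Geneva 13, Austin 16, Houston 19. Denver eliminated.
Round 4: Geneva 22, Austin 16, Houston 19. Austin eliminated.
Round 5: Geneva 38, Houston 19. Geneva has a majority (≥29).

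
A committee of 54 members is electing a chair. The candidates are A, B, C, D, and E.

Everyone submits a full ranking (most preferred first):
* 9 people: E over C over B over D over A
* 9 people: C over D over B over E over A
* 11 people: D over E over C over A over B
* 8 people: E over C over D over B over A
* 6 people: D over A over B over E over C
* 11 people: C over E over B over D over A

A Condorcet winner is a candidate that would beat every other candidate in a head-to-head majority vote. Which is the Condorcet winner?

E vs A: 48–6
E vs B: 39–15
E vs C: 34–20
E vs D: 28–26
E beats every other candidate.

E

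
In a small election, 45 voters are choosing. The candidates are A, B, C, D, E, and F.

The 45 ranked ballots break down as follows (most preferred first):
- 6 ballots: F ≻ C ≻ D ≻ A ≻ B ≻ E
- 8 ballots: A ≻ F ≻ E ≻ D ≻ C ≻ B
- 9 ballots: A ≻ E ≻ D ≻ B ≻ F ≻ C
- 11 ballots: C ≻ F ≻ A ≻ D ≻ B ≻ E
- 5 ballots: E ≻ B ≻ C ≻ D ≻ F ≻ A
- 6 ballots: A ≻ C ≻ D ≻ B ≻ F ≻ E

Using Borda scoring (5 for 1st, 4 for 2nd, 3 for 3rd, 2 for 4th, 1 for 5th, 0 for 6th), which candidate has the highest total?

A

A: 6×2 + 8×5 + 9×5 + 11×3 + 5×0 + 6×5 = 160
B: 6×1 + 8×0 + 9×2 + 11×1 + 5×4 + 6×2 = 67
C: 6×4 + 8×1 + 9×0 + 11×5 + 5×3 + 6×4 = 126
D: 6×3 + 8×2 + 9×3 + 11×2 + 5×2 + 6×3 = 111
E: 6×0 + 8×3 + 9×4 + 11×0 + 5×5 + 6×0 = 85
F: 6×5 + 8×4 + 9×1 + 11×4 + 5×1 + 6×1 = 126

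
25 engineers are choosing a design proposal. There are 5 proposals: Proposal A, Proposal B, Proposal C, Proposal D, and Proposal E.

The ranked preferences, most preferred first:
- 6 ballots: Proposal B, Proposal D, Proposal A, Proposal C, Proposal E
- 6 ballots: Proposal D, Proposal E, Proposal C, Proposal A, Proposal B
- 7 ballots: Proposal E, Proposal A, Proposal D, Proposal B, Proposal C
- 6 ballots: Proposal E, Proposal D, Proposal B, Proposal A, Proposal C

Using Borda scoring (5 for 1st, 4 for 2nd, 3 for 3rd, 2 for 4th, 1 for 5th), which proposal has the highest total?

Proposal D

Proposal A: 6×3 + 6×2 + 7×4 + 6×2 = 70
Proposal B: 6×5 + 6×1 + 7×2 + 6×3 = 68
Proposal C: 6×2 + 6×3 + 7×1 + 6×1 = 43
Proposal D: 6×4 + 6×5 + 7×3 + 6×4 = 99
Proposal E: 6×1 + 6×4 + 7×5 + 6×5 = 95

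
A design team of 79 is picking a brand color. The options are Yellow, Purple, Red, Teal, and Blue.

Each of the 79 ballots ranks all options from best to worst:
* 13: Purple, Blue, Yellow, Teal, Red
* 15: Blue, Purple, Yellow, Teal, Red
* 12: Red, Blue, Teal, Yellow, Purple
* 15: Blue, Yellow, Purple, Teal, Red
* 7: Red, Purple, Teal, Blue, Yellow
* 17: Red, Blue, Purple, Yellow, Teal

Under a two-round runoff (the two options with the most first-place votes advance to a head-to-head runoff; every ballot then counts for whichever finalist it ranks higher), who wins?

Round 1 first-place votes: Yellow 0, Purple 13, Red 36, Teal 0, Blue 30. Red and Blue advance.
Runoff: Red is ranked above Blue on 36 ballots, Blue above Red on 43.

Blue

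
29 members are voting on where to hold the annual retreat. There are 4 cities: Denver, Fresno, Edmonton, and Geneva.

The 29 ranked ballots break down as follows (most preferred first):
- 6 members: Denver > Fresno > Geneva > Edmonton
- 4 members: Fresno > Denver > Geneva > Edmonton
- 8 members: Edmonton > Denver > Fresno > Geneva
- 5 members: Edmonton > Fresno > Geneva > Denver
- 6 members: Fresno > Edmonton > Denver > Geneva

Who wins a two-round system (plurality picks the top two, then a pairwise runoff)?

Round 1 first-place votes: Denver 6, Fresno 10, Edmonton 13, Geneva 0. Edmonton and Fresno advance.
Runoff: Edmonton is ranked above Fresno on 13 ballots, Fresno above Edmonton on 16.

Fresno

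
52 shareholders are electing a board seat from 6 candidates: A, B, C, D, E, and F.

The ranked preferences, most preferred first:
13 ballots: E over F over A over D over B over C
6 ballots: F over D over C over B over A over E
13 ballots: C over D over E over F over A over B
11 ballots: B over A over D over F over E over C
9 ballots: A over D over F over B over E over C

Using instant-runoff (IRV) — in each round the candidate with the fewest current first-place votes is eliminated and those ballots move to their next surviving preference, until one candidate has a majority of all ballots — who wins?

Round 1: A 9, B 11, C 13, D 0, E 13, F 6. D eliminated.
Round 2: A 9, B 11, C 13, E 13, F 6. F eliminated.
Round 3: A 9, B 11, C 19, E 13. A eliminated.
Round 4: B 20, C 19, E 13. E eliminated.
Round 5: B 33, C 19. B has a majority (≥27).

B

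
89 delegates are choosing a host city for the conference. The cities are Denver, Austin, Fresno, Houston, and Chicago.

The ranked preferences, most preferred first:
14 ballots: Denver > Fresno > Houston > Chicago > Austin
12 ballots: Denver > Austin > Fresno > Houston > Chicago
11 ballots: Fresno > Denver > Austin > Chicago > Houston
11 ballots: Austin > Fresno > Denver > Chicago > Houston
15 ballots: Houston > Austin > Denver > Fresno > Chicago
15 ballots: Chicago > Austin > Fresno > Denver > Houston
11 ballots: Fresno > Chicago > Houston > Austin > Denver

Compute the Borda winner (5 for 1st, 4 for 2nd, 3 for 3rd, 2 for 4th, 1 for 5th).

Denver: 14×5 + 12×5 + 11×4 + 11×3 + 15×3 + 15×2 + 11×1 = 293
Austin: 14×1 + 12×4 + 11×3 + 11×5 + 15×4 + 15×4 + 11×2 = 292
Fresno: 14×4 + 12×3 + 11×5 + 11×4 + 15×2 + 15×3 + 11×5 = 321
Houston: 14×3 + 12×2 + 11×1 + 11×1 + 15×5 + 15×1 + 11×3 = 211
Chicago: 14×2 + 12×1 + 11×2 + 11×2 + 15×1 + 15×5 + 11×4 = 218

Fresno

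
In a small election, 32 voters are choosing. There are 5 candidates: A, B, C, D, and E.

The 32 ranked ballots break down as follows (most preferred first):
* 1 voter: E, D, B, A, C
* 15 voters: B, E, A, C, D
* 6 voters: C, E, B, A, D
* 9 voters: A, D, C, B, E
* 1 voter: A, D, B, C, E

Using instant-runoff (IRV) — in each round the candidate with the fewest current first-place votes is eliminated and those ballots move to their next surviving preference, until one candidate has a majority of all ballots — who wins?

Round 1: A 10, B 15, C 6, D 0, E 1. D eliminated.
Round 2: A 10, B 15, C 6, E 1. E eliminated.
Round 3: A 10, B 16, C 6. C eliminated.
Round 4: A 10, B 22. B has a majority (≥17).

B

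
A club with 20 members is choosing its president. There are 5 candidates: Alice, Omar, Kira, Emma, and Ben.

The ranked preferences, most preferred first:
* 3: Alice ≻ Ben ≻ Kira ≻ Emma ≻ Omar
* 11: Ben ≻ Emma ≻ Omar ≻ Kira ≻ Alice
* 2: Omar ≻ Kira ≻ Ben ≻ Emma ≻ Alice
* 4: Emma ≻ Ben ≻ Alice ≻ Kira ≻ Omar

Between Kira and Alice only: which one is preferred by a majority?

Kira is ranked above Alice on 13 ballots; Alice above Kira on 7.

Kira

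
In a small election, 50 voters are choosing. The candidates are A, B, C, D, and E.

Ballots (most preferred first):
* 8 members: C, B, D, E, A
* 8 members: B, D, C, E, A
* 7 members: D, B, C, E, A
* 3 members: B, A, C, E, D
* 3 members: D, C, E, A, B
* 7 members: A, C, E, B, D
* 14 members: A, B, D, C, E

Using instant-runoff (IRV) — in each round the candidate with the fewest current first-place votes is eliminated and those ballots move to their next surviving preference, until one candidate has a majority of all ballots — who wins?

Round 1: A 21, B 11, C 8, D 10, E 0. E eliminated.
Round 2: A 21, B 11, C 8, D 10. C eliminated.
Round 3: A 21, B 19, D 10. D eliminated.
Round 4: A 24, B 26. B has a majority (≥26).

B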